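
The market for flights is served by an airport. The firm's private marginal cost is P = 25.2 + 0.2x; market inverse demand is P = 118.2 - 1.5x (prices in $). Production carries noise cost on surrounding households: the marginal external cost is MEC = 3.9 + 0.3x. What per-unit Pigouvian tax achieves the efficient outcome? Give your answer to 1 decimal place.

tax = $17.3 per unit

Social marginal cost = private MC + MEC = 29.1 + 0.5x.
Set SMC = demand: 29.1 + 0.5x = 118.2 - 1.5x → x* = 44.5500.
The Pigouvian tax equals MEC at x*: 3.9 + 0.3×44.5500 = 17.2650.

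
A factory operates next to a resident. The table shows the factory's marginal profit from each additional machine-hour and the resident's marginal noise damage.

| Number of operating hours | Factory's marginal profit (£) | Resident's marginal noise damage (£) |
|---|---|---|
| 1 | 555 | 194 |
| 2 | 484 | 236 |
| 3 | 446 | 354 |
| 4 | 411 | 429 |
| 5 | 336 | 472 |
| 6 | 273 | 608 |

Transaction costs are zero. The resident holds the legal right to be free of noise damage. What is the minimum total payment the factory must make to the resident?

Efficient level: marginal profit ≥ marginal noise damage through level 3, so k* = 3.
With the resident holding the right, the factory must at least compensate total damage at k*: 194 + 236 + 354 = 784.

£784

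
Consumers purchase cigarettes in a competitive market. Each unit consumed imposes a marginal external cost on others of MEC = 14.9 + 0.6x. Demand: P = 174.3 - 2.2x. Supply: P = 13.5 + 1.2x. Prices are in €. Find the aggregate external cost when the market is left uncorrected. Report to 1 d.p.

Market equilibrium (private): 13.5 + 1.2x = 174.3 - 2.2x → x_m = 47.2941.
Total external cost = ∫₀^{x_m} (14.9 + 0.6x) dx = 14.9×47.2941 + ½×0.6×47.2941² = 1375.7017.

€1375.7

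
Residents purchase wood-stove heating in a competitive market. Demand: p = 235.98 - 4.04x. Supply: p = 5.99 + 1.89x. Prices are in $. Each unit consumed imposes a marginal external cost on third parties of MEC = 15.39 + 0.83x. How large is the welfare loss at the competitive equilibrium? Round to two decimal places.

Market equilibrium (private): 5.99 + 1.89x = 235.98 - 4.04x → x_m = 38.7841.
Social marginal benefit = demand − MEC = 220.59 - 4.87x.
Set SMB = MC: 220.59 - 4.87x = 5.99 + 1.89x → x* = 31.7456.
The loss is the area between SMB and MC from x* to x_m; with linear curves that's a triangle of height MEC(x_m).
DWL = ½ × 7.0385 × 47.5808 = 167.4487.

DWL = $167.45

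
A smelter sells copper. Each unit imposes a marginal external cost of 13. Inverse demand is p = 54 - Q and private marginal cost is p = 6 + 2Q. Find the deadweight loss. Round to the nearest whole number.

Market equilibrium (private): 6 + 2Q = 54 - Q → Q_m = 16.0000.
Social marginal cost = private MC + MEC = 19 + 2Q.
Set SMC = demand: 19 + 2Q = 54 - Q → Q* = 11.6667.
The welfare-loss triangle has base |Q_m − Q*| and height MEC(Q_m) (the vertical gap between SMC and demand is zero at Q* and MEC at Q_m).
DWL = ½ × 4.3333 × 13.0000 = 28.1665.

DWL = 28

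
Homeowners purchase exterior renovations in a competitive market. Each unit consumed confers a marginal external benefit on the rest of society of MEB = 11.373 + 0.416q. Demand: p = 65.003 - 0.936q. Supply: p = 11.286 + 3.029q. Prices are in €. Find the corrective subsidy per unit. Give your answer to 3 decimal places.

Social marginal benefit = demand + MEB = 76.376 - 0.520q.
Set SMB = MC: 76.376 - 0.520q = 11.286 + 3.029q → q* = 18.3404.
The Pigouvian subsidy equals MEB at q*: 11.373 + 0.416×18.3404 = 19.0026.

subsidy = €19.003 per unit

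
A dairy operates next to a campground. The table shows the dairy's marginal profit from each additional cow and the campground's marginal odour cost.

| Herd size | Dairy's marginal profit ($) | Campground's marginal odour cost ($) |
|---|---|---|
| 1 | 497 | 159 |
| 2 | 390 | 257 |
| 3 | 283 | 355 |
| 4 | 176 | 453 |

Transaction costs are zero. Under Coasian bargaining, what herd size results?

Bargaining reaches the level where marginal profit last exceeds marginal odour cost.
That holds through level 2 (390 ≥ 257) but not at 3 (283 < 355).

2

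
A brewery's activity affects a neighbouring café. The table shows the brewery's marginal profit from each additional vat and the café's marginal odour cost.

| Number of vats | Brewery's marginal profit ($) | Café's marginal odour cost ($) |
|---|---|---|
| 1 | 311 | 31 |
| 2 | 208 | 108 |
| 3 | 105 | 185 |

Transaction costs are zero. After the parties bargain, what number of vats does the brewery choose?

Bargaining reaches the level where marginal profit last exceeds marginal odour cost.
That holds through level 2 (208 ≥ 108) but not at 3 (105 < 185).

2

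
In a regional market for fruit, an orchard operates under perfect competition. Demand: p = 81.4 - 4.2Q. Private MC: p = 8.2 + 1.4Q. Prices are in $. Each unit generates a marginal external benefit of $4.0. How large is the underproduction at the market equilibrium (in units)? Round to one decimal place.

0.7 units

Market equilibrium (private): 8.2 + 1.4Q = 81.4 - 4.2Q → Q_m = 13.0714.
Social marginal cost = private MC − MEB = 4.2 + 1.4Q.
Set SMC = demand: 4.2 + 1.4Q = 81.4 - 4.2Q → Q* = 13.7857.
Gap = |13.0714 − 13.7857| = 0.7143.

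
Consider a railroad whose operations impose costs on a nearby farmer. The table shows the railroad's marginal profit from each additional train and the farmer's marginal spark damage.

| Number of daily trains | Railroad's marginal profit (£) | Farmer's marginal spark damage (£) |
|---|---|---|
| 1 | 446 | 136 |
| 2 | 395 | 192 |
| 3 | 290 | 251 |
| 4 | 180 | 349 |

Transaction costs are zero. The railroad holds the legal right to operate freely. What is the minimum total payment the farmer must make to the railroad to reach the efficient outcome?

£180

Left alone the railroad would choose level 4 (marginal profit stays positive).
Efficient level: k* = 3 (marginal profit ≥ marginal spark damage through 3).
The farmer must at least cover the railroad's forgone profit from cutting 4→3: 180 = 180.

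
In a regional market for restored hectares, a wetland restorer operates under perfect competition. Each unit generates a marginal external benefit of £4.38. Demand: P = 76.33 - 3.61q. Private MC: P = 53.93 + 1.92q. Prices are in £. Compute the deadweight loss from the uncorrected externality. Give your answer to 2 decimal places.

Market equilibrium (private): 53.93 + 1.92q = 76.33 - 3.61q → q_m = 4.0506.
Social marginal cost = private MC − MEB = 49.55 + 1.92q.
Set SMC = demand: 49.55 + 1.92q = 76.33 - 3.61q → q* = 4.8427.
Between q* and q_m the wedge demand − SMC runs linearly from 0 to MEB(q_m), so the loss is a triangle.
DWL = ½ × 0.7921 × 4.3800 = 1.7347.

DWL = £1.73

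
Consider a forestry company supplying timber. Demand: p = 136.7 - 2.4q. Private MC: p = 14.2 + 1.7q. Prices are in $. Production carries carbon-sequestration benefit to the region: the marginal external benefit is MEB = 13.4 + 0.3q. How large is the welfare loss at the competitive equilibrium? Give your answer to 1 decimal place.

Market equilibrium (private): 14.2 + 1.7q = 136.7 - 2.4q → q_m = 29.8780.
Social marginal cost = private MC − MEB = 0.8 + 1.4q.
Set SMC = demand: 0.8 + 1.4q = 136.7 - 2.4q → q* = 35.7632.
The loss is the area between SMC and demand from q* to q_m; with linear curves that's a triangle of height MEB(q_m).
DWL = ½ × 5.8852 × 22.3634 = 65.8065.

DWL = $65.8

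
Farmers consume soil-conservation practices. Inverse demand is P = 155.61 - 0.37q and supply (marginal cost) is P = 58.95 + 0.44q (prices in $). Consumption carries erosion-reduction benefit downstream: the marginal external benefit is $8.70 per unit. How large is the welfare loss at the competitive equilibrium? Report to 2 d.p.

DWL = $46.72

Market equilibrium (private): 58.95 + 0.44q = 155.61 - 0.37q → q_m = 119.3333.
Social marginal benefit = demand + MEB = 164.31 - 0.37q.
Set SMB = MC: 164.31 - 0.37q = 58.95 + 0.44q → q* = 130.0741.
Between q* and q_m the wedge SMB − MC runs linearly from 0 to MEB(q_m), so the loss is a triangle.
DWL = ½ × 10.7408 × 8.7000 = 46.7225.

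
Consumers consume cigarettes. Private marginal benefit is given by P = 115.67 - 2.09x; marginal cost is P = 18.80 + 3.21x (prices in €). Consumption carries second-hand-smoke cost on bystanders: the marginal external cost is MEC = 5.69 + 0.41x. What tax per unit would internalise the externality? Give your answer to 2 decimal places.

Social marginal benefit = demand − MEC = 109.98 - 2.50x.
Set SMB = MC: 109.98 - 2.50x = 18.80 + 3.21x → x* = 15.9685.
The Pigouvian tax equals MEC at x*: 5.69 + 0.41×15.9685 = 12.2371.

tax = €12.24 per unit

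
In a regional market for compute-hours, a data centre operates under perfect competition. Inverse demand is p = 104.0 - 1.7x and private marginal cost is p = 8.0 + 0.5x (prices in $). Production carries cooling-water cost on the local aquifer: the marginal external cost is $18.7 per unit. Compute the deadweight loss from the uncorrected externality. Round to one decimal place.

DWL = $79.5

Market equilibrium (private): 8.0 + 0.5x = 104.0 - 1.7x → x_m = 43.6364.
Social marginal cost = private MC + MEC = 26.7 + 0.5x.
Set SMC = demand: 26.7 + 0.5x = 104.0 - 1.7x → x* = 35.1364.
The loss is the area between SMC and demand from x* to x_m; with linear curves that's a triangle of height MEC(x_m).
DWL = ½ × 8.5000 × 18.7000 = 79.4750.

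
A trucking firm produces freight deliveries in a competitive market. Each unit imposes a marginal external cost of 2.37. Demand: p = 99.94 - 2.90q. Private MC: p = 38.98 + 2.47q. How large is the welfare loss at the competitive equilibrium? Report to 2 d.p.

Market equilibrium (private): 38.98 + 2.47q = 99.94 - 2.90q → q_m = 11.3520.
Social marginal cost = private MC + MEC = 41.35 + 2.47q.
Set SMC = demand: 41.35 + 2.47q = 99.94 - 2.90q → q* = 10.9106.
Height of the DWL triangle at q_m is SMC(q_m) − demand(q_m) = MEC(q_m) = 2.3700.
DWL = ½ × 0.4414 × 2.3700 = 0.5231.

DWL = 0.52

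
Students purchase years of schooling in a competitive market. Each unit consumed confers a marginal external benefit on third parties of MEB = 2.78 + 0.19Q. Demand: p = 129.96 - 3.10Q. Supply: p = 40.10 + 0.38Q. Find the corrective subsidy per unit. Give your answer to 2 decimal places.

Social marginal benefit = demand + MEB = 132.74 - 2.91Q.
Set SMB = MC: 132.74 - 2.91Q = 40.10 + 0.38Q → Q* = 28.1581.
The Pigouvian subsidy equals MEB at Q*: 2.78 + 0.19×28.1581 = 8.1300.

subsidy = 8.13 per unit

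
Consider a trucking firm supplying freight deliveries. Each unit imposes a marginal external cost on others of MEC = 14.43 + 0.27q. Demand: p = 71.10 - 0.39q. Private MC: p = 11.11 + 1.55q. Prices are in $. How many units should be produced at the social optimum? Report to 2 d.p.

Social marginal cost = private MC + MEC = 25.54 + 1.82q.
Set SMC = demand: 25.54 + 1.82q = 71.10 - 0.39q → q* = 20.6154.

q* = 20.62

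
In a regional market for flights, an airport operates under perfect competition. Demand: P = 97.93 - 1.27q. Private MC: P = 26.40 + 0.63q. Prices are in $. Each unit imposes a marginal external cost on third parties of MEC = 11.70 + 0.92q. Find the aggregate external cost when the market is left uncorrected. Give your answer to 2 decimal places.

$1092.44

Market equilibrium (private): 26.40 + 0.63q = 97.93 - 1.27q → q_m = 37.6474.
Total external cost = ∫₀^{q_m} (11.70 + 0.92q) dq = 11.70×37.6474 + ½×0.92×37.6474² = 1092.4449.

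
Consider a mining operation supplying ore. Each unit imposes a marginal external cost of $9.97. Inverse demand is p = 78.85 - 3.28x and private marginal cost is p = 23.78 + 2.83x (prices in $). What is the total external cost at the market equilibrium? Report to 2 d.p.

Market equilibrium (private): 23.78 + 2.83x = 78.85 - 3.28x → x_m = 9.0131.
Total external cost = MEC × x_m = 9.97 × 9.0131 = 89.8606.

$89.86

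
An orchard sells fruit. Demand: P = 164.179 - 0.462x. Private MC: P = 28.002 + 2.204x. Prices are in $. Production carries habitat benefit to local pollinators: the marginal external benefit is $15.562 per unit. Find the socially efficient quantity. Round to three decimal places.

Social marginal cost = private MC − MEB = 12.440 + 2.204x.
Set SMC = demand: 12.440 + 2.204x = 164.179 - 0.462x → x* = 56.9164.

x* = 56.916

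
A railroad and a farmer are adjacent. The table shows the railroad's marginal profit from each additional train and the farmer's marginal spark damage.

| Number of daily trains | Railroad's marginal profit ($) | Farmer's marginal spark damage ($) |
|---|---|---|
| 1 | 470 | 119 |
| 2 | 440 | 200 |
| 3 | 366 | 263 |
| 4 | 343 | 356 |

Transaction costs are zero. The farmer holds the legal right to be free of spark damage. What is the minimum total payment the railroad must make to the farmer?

Efficient level: marginal profit ≥ marginal spark damage through level 3, so k* = 3.
With the farmer holding the right, the railroad must at least compensate total damage at k*: 119 + 200 + 263 = 582.

$582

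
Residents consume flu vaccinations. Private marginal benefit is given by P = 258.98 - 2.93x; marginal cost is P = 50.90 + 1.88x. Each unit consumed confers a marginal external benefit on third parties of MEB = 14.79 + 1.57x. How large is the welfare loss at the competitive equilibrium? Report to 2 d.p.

Market equilibrium (private): 50.90 + 1.88x = 258.98 - 2.93x → x_m = 43.2599.
Social marginal benefit = demand + MEB = 273.77 - 1.36x.
Set SMB = MC: 273.77 - 1.36x = 50.90 + 1.88x → x* = 68.7870.
The welfare-loss triangle has base |x_m − x*| and height MEB(x_m) (the vertical gap between SMB and MC is zero at x* and MEB at x_m).
DWL = ½ × 25.5271 × 82.7080 = 1055.6477.

DWL = 1055.65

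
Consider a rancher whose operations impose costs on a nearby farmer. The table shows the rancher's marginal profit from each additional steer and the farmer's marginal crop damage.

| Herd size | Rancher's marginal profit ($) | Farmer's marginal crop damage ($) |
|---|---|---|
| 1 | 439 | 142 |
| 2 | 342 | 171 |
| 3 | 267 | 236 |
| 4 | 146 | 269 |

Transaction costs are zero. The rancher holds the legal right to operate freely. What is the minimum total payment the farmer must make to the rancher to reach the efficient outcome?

Left alone the rancher would choose level 4 (marginal profit stays positive).
Efficient level: k* = 3 (marginal profit ≥ marginal crop damage through 3).
The farmer must at least cover the rancher's forgone profit from cutting 4→3: 146 = 146.

$146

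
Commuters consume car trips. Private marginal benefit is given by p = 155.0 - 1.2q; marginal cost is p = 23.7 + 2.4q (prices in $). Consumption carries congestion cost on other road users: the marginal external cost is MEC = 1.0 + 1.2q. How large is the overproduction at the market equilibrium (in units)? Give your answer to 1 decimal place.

9.3 units

Market equilibrium (private): 23.7 + 2.4q = 155.0 - 1.2q → q_m = 36.4722.
Social marginal benefit = demand − MEC = 154.0 - 2.4q.
Set SMB = MC: 154.0 - 2.4q = 23.7 + 2.4q → q* = 27.1458.
Gap = |36.4722 − 27.1458| = 9.3264.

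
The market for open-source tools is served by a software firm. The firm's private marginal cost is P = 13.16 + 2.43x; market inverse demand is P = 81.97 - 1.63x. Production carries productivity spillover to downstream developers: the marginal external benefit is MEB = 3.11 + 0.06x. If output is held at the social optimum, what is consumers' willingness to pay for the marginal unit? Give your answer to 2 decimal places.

P = 52.66

Social marginal cost = private MC − MEB = 10.05 + 2.37x.
Set SMC = demand: 10.05 + 2.37x = 81.97 - 1.63x → x* = 17.9800.
Consumer price on the demand curve at x*: 81.97 − 1.63×17.9800 = 52.6626.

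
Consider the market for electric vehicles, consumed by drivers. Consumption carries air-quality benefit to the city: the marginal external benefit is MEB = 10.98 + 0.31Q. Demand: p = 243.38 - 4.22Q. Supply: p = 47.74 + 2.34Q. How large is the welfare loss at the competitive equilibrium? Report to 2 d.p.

DWL = 32.72

Market equilibrium (private): 47.74 + 2.34Q = 243.38 - 4.22Q → Q_m = 29.8232.
Social marginal benefit = demand + MEB = 254.36 - 3.91Q.
Set SMB = MC: 254.36 - 3.91Q = 47.74 + 2.34Q → Q* = 33.0592.
Height of the DWL triangle at Q_m is SMB(Q_m) − MC(Q_m) = MEB(Q_m) = 20.2252.
DWL = ½ × 3.2360 × 20.2252 = 32.7244.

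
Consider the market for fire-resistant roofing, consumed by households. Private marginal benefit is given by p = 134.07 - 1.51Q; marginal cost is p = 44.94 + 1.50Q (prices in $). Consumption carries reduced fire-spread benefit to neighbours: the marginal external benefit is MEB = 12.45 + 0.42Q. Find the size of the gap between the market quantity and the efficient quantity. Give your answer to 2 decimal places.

9.61 units

Market equilibrium (private): 44.94 + 1.50Q = 134.07 - 1.51Q → Q_m = 29.6113.
Social marginal benefit = demand + MEB = 146.52 - 1.09Q.
Set SMB = MC: 146.52 - 1.09Q = 44.94 + 1.50Q → Q* = 39.2201.
Gap = |29.6113 − 39.2201| = 9.6088.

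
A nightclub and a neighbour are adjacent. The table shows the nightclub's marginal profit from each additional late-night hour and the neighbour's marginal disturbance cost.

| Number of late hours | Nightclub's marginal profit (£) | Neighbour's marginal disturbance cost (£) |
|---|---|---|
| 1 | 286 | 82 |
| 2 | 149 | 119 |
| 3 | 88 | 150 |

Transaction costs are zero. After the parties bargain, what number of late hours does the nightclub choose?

Bargaining reaches the level where marginal profit last exceeds marginal disturbance cost.
That holds through level 2 (149 ≥ 119) but not at 3 (88 < 150).

2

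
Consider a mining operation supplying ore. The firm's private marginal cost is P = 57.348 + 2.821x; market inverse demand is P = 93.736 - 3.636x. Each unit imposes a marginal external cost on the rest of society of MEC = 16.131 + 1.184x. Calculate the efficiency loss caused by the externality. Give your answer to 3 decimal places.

DWL = 34.026

Market equilibrium (private): 57.348 + 2.821x = 93.736 - 3.636x → x_m = 5.6354.
Social marginal cost = private MC + MEC = 73.479 + 4.005x.
Set SMC = demand: 73.479 + 4.005x = 93.736 - 3.636x → x* = 2.6511.
Height of the DWL triangle at x_m is SMC(x_m) − demand(x_m) = MEC(x_m) = 22.8034.
DWL = ½ × 2.9843 × 22.8034 = 34.0261.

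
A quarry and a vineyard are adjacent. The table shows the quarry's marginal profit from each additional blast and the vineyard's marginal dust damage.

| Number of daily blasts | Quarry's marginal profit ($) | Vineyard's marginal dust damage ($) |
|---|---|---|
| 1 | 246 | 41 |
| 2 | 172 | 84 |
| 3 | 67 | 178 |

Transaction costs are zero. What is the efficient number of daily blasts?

2

Bargaining reaches the level where marginal profit last exceeds marginal dust damage.
That holds through level 2 (172 ≥ 84) but not at 3 (67 < 178).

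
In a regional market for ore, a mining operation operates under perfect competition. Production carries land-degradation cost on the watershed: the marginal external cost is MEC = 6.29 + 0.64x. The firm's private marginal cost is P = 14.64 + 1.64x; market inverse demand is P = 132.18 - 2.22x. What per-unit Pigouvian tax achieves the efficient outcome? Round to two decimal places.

Social marginal cost = private MC + MEC = 20.93 + 2.28x.
Set SMC = demand: 20.93 + 2.28x = 132.18 - 2.22x → x* = 24.7222.
The Pigouvian tax equals MEC at x*: 6.29 + 0.64×24.7222 = 22.1122.

tax = 22.11 per unit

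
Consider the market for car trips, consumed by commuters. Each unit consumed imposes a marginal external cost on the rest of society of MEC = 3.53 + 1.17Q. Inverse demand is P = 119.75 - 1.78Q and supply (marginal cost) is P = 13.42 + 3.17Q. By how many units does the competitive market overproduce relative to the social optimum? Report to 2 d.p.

Market equilibrium (private): 13.42 + 3.17Q = 119.75 - 1.78Q → Q_m = 21.4808.
Social marginal benefit = demand − MEC = 116.22 - 2.95Q.
Set SMB = MC: 116.22 - 2.95Q = 13.42 + 3.17Q → Q* = 16.7974.
Gap = |21.4808 − 16.7974| = 4.6834.

4.68 units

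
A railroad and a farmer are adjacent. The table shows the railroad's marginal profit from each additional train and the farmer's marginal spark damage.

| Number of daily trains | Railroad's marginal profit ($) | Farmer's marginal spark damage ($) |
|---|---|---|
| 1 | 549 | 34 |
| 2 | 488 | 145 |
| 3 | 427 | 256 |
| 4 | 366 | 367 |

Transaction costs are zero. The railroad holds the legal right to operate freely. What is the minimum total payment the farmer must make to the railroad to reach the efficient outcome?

Left alone the railroad would choose level 4 (marginal profit stays positive).
Efficient level: k* = 3 (marginal profit ≥ marginal spark damage through 3).
The farmer must at least cover the railroad's forgone profit from cutting 4→3: 366 = 366.

$366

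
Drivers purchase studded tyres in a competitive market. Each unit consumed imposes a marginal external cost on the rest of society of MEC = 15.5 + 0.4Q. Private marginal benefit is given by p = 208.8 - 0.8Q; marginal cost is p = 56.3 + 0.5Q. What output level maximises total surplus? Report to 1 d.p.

Social marginal benefit = demand − MEC = 193.3 - 1.2Q.
Set SMB = MC: 193.3 - 1.2Q = 56.3 + 0.5Q → Q* = 80.5882.

Q* = 80.6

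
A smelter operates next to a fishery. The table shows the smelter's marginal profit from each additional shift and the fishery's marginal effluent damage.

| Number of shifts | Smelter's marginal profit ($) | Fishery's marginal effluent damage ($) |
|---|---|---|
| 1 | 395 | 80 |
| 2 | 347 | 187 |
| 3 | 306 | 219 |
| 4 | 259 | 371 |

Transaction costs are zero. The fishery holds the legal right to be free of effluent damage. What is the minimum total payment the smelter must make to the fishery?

Efficient level: marginal profit ≥ marginal effluent damage through level 3, so k* = 3.
With the fishery holding the right, the smelter must at least compensate total damage at k*: 80 + 187 + 219 = 486.

$486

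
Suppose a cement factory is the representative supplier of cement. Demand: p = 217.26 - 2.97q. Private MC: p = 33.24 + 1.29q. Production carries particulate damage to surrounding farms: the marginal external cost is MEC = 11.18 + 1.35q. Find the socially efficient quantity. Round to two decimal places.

q* = 30.81

Social marginal cost = private MC + MEC = 44.42 + 2.64q.
Set SMC = demand: 44.42 + 2.64q = 217.26 - 2.97q → q* = 30.8093.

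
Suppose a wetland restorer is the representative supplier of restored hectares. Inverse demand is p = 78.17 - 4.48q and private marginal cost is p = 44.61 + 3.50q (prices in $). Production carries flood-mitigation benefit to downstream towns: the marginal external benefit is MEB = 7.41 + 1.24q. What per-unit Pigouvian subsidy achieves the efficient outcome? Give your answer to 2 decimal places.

subsidy = $14.95 per unit

Social marginal cost = private MC − MEB = 37.20 + 2.26q.
Set SMC = demand: 37.20 + 2.26q = 78.17 - 4.48q → q* = 6.0786.
The Pigouvian subsidy equals MEB at q*: 7.41 + 1.24×6.0786 = 14.9475.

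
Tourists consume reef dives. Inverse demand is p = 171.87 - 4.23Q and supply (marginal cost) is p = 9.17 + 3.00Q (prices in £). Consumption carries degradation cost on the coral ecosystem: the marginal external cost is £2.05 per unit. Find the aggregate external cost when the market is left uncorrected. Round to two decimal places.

Market equilibrium (private): 9.17 + 3.00Q = 171.87 - 4.23Q → Q_m = 22.5035.
Total external cost = MEC × Q_m = 2.05 × 22.5035 = 46.1322.

£46.13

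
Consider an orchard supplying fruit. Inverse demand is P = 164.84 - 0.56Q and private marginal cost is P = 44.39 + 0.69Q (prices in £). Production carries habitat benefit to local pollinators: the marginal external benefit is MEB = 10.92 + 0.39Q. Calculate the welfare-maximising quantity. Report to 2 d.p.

Social marginal cost = private MC − MEB = 33.47 + 0.30Q.
Set SMC = demand: 33.47 + 0.30Q = 164.84 - 0.56Q → Q* = 152.7558.

Q* = 152.76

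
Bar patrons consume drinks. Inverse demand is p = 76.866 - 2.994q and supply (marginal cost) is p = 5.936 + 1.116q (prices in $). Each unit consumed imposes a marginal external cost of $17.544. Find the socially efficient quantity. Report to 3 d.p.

Social marginal benefit = demand − MEC = 59.322 - 2.994q.
Set SMB = MC: 59.322 - 2.994q = 5.936 + 1.116q → q* = 12.9893.

q* = 12.989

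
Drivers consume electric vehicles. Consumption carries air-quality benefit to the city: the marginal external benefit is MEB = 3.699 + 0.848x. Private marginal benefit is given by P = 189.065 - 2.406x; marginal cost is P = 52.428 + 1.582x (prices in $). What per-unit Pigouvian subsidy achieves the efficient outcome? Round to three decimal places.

subsidy = $41.599 per unit

Social marginal benefit = demand + MEB = 192.764 - 1.558x.
Set SMB = MC: 192.764 - 1.558x = 52.428 + 1.582x → x* = 44.6930.
The Pigouvian subsidy equals MEB at x*: 3.699 + 0.848×44.6930 = 41.5987.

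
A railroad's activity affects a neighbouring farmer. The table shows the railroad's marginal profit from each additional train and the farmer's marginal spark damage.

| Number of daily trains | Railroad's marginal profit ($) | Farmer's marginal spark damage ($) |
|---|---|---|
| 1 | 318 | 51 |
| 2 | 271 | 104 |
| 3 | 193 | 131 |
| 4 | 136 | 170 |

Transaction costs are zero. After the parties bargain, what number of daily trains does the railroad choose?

Bargaining reaches the level where marginal profit last exceeds marginal spark damage.
That holds through level 3 (193 ≥ 131) but not at 4 (136 < 170).

3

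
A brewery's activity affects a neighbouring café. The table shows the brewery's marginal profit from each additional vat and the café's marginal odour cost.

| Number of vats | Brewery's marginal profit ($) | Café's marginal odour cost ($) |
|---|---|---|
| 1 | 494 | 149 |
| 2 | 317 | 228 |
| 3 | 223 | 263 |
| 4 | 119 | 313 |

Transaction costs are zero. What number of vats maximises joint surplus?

Bargaining reaches the level where marginal profit last exceeds marginal odour cost.
That holds through level 2 (317 ≥ 228) but not at 3 (223 < 263).

2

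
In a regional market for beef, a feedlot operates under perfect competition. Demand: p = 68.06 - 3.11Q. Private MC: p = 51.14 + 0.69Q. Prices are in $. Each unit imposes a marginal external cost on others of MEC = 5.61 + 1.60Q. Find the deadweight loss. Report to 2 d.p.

DWL = $15.01

Market equilibrium (private): 51.14 + 0.69Q = 68.06 - 3.11Q → Q_m = 4.4526.
Social marginal cost = private MC + MEC = 56.75 + 2.29Q.
Set SMC = demand: 56.75 + 2.29Q = 68.06 - 3.11Q → Q* = 2.0944.
The welfare-loss triangle has base |Q_m − Q*| and height MEC(Q_m) (the vertical gap between SMC and demand is zero at Q* and MEC at Q_m).
DWL = ½ × 2.3582 × 12.7342 = 15.0149.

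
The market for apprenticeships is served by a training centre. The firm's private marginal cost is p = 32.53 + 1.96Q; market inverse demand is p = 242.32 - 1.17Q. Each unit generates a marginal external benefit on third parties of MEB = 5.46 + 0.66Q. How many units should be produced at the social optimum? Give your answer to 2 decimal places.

Social marginal cost = private MC − MEB = 27.07 + 1.30Q.
Set SMC = demand: 27.07 + 1.30Q = 242.32 - 1.17Q → Q* = 87.1457.

Q* = 87.15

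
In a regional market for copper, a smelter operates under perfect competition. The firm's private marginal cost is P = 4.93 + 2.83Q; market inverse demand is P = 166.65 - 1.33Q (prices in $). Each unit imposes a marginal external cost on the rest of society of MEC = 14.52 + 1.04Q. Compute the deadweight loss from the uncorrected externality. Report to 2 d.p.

Market equilibrium (private): 4.93 + 2.83Q = 166.65 - 1.33Q → Q_m = 38.8750.
Social marginal cost = private MC + MEC = 19.45 + 3.87Q.
Set SMC = demand: 19.45 + 3.87Q = 166.65 - 1.33Q → Q* = 28.3077.
The loss is the area between SMC and demand from Q* to Q_m; with linear curves that's a triangle of height MEC(Q_m).
DWL = ½ × 10.5673 × 54.9500 = 290.3366.

DWL = $290.34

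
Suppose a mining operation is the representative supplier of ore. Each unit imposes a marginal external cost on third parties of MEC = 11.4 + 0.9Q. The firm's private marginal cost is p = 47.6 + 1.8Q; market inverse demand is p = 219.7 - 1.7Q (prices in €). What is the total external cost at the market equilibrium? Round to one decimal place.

€1648.6

Market equilibrium (private): 47.6 + 1.8Q = 219.7 - 1.7Q → Q_m = 49.1714.
Total external cost = ∫₀^{Q_m} (11.4 + 0.9Q) dQ = 11.4×49.1714 + ½×0.9×49.1714² = 1648.5759.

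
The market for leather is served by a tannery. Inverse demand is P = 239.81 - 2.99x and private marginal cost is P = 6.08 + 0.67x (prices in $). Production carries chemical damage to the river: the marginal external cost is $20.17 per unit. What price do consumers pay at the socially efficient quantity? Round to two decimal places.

Social marginal cost = private MC + MEC = 26.25 + 0.67x.
Set SMC = demand: 26.25 + 0.67x = 239.81 - 2.99x → x* = 58.3497.
Consumer price on the demand curve at x*: 239.81 − 2.99×58.3497 = 65.3444.

P = $65.34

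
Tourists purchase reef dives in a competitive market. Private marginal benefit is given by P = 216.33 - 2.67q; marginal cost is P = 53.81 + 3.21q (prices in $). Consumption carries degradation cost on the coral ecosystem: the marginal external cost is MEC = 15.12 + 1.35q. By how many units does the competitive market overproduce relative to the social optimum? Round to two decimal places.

7.25 units

Market equilibrium (private): 53.81 + 3.21q = 216.33 - 2.67q → q_m = 27.6395.
Social marginal benefit = demand − MEC = 201.21 - 4.02q.
Set SMB = MC: 201.21 - 4.02q = 53.81 + 3.21q → q* = 20.3873.
Gap = |27.6395 − 20.3873| = 7.2522.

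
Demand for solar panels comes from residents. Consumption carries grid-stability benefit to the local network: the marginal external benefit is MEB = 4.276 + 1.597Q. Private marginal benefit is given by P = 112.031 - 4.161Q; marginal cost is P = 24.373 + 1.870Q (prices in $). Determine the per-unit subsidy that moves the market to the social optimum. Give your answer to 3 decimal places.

subsidy = $37.388 per unit

Social marginal benefit = demand + MEB = 116.307 - 2.564Q.
Set SMB = MC: 116.307 - 2.564Q = 24.373 + 1.870Q → Q* = 20.7339.
The Pigouvian subsidy equals MEB at Q*: 4.276 + 1.597×20.7339 = 37.3880.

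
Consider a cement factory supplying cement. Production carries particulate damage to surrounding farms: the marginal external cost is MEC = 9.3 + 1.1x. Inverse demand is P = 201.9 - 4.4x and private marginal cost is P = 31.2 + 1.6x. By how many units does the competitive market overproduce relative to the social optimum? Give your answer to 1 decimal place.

Market equilibrium (private): 31.2 + 1.6x = 201.9 - 4.4x → x_m = 28.4500.
Social marginal cost = private MC + MEC = 40.5 + 2.7x.
Set SMC = demand: 40.5 + 2.7x = 201.9 - 4.4x → x* = 22.7324.
Gap = |28.4500 − 22.7324| = 5.7176.

5.7 units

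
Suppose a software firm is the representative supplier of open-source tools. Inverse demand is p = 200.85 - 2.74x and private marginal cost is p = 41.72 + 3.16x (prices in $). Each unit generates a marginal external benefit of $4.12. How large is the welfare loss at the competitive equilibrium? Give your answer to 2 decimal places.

Market equilibrium (private): 41.72 + 3.16x = 200.85 - 2.74x → x_m = 26.9712.
Social marginal cost = private MC − MEB = 37.60 + 3.16x.
Set SMC = demand: 37.60 + 3.16x = 200.85 - 2.74x → x* = 27.6695.
Height of the DWL triangle at x_m is demand(x_m) − SMC(x_m) = MEB(x_m) = 4.1200.
DWL = ½ × 0.6983 × 4.1200 = 1.4385.

DWL = $1.44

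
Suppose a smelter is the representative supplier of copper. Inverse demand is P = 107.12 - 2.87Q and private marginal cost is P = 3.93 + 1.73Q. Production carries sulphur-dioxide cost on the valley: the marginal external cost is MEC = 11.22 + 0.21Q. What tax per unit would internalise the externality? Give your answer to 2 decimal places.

Social marginal cost = private MC + MEC = 15.15 + 1.94Q.
Set SMC = demand: 15.15 + 1.94Q = 107.12 - 2.87Q → Q* = 19.1206.
The Pigouvian tax equals MEC at Q*: 11.22 + 0.21×19.1206 = 15.2353.

tax = 15.24 per unit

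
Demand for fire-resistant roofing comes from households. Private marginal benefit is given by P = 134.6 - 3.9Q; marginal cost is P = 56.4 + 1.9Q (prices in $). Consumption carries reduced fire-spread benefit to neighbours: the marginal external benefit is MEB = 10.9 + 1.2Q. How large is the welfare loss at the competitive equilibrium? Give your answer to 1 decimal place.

Market equilibrium (private): 56.4 + 1.9Q = 134.6 - 3.9Q → Q_m = 13.4828.
Social marginal benefit = demand + MEB = 145.5 - 2.7Q.
Set SMB = MC: 145.5 - 2.7Q = 56.4 + 1.9Q → Q* = 19.3696.
Between Q* and Q_m the wedge SMB − MC runs linearly from 0 to MEB(Q_m), so the loss is a triangle.
DWL = ½ × 5.8868 × 27.0793 = 79.7052.

DWL = $79.7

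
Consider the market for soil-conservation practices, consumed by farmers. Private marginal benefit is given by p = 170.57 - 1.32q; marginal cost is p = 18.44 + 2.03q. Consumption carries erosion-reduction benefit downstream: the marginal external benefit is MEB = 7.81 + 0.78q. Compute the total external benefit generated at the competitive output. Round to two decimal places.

Market equilibrium (private): 18.44 + 2.03q = 170.57 - 1.32q → q_m = 45.4119.
Total external benefit = ∫₀^{q_m} (7.81 + 0.78q) dq = 7.81×45.4119 + ½×0.78×45.4119² = 1158.9408.

1158.94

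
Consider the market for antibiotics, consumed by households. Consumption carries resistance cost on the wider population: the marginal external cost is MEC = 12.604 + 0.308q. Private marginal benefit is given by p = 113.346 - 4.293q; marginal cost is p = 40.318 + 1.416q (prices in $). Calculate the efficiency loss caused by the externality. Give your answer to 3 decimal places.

Market equilibrium (private): 40.318 + 1.416q = 113.346 - 4.293q → q_m = 12.7917.
Social marginal benefit = demand − MEC = 100.742 - 4.601q.
Set SMB = MC: 100.742 - 4.601q = 40.318 + 1.416q → q* = 10.0422.
The welfare-loss triangle has base |q_m − q*| and height MEC(q_m) (the vertical gap between SMB and MC is zero at q* and MEC at q_m).
DWL = ½ × 2.7495 × 16.5439 = 22.7437.

DWL = $22.744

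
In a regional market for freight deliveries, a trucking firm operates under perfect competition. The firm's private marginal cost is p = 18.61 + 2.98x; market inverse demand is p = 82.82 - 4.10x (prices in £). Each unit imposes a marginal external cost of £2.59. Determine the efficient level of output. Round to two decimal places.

Social marginal cost = private MC + MEC = 21.20 + 2.98x.
Set SMC = demand: 21.20 + 2.98x = 82.82 - 4.10x → x* = 8.7034.

x* = 8.70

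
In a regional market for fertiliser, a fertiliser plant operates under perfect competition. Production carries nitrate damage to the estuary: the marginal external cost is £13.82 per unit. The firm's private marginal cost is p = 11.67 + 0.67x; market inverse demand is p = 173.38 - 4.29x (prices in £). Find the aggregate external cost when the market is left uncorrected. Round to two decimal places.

Market equilibrium (private): 11.67 + 0.67x = 173.38 - 4.29x → x_m = 32.6028.
Total external cost = MEC × x_m = 13.82 × 32.6028 = 450.5707.

£450.57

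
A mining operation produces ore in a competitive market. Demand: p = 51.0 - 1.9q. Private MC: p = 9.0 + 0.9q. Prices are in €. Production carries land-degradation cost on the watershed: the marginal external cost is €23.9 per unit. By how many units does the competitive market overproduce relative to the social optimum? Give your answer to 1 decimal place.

Market equilibrium (private): 9.0 + 0.9q = 51.0 - 1.9q → q_m = 15.0000.
Social marginal cost = private MC + MEC = 32.9 + 0.9q.
Set SMC = demand: 32.9 + 0.9q = 51.0 - 1.9q → q* = 6.4643.
Gap = |15.0000 − 6.4643| = 8.5357.

8.5 units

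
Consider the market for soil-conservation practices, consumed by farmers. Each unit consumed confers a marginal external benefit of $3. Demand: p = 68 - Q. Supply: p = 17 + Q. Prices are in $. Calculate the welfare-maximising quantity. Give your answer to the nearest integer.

Social marginal benefit = demand + MEB = 71 - Q.
Set SMB = MC: 71 - Q = 17 + Q → Q* = 27.0000.

Q* = 27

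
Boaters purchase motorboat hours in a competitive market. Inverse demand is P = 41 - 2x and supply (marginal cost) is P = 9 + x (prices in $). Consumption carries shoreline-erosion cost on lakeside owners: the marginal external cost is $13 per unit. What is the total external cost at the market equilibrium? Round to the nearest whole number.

$139

Market equilibrium (private): 9 + x = 41 - 2x → x_m = 10.6667.
Total external cost = MEC × x_m = 13 × 10.6667 = 138.6671.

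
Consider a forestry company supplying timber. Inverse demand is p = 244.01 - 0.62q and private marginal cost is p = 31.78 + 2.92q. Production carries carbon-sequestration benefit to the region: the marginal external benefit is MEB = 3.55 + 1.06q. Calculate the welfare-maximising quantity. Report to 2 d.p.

Social marginal cost = private MC − MEB = 28.23 + 1.86q.
Set SMC = demand: 28.23 + 1.86q = 244.01 - 0.62q → q* = 87.0081.

q* = 87.01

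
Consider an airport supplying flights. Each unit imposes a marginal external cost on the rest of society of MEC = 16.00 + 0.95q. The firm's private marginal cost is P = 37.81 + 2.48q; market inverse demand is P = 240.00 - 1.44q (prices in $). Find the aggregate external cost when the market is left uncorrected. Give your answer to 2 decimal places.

$2088.96

Market equilibrium (private): 37.81 + 2.48q = 240.00 - 1.44q → q_m = 51.5791.
Total external cost = ∫₀^{q_m} (16.00 + 0.95q) dq = 16.00×51.5791 + ½×0.95×51.5791² = 2088.9573.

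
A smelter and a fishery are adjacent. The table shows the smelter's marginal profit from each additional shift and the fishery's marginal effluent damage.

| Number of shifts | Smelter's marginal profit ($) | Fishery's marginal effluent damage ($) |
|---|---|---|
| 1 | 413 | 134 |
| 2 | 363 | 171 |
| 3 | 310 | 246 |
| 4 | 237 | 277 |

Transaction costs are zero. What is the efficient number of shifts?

Bargaining reaches the level where marginal profit last exceeds marginal effluent damage.
That holds through level 3 (310 ≥ 246) but not at 4 (237 < 277).

3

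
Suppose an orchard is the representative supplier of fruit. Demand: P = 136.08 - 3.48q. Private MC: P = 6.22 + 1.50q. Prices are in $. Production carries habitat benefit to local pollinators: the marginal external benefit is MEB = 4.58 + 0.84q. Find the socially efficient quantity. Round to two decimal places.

q* = 32.47

Social marginal cost = private MC − MEB = 1.64 + 0.66q.
Set SMC = demand: 1.64 + 0.66q = 136.08 - 3.48q → q* = 32.4734.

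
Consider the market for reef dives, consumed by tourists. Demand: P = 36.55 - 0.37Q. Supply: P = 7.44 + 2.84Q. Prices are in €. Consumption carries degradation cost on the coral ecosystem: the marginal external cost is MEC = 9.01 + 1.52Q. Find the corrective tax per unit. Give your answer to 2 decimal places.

tax = €15.47 per unit

Social marginal benefit = demand − MEC = 27.54 - 1.89Q.
Set SMB = MC: 27.54 - 1.89Q = 7.44 + 2.84Q → Q* = 4.2495.
The Pigouvian tax equals MEC at Q*: 9.01 + 1.52×4.2495 = 15.4692.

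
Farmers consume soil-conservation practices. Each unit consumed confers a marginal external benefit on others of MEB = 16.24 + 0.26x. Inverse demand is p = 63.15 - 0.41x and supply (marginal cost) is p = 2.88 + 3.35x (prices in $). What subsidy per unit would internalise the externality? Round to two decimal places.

subsidy = $21.92 per unit

Social marginal benefit = demand + MEB = 79.39 - 0.15x.
Set SMB = MC: 79.39 - 0.15x = 2.88 + 3.35x → x* = 21.8600.
The Pigouvian subsidy equals MEB at x*: 16.24 + 0.26×21.8600 = 21.9236.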